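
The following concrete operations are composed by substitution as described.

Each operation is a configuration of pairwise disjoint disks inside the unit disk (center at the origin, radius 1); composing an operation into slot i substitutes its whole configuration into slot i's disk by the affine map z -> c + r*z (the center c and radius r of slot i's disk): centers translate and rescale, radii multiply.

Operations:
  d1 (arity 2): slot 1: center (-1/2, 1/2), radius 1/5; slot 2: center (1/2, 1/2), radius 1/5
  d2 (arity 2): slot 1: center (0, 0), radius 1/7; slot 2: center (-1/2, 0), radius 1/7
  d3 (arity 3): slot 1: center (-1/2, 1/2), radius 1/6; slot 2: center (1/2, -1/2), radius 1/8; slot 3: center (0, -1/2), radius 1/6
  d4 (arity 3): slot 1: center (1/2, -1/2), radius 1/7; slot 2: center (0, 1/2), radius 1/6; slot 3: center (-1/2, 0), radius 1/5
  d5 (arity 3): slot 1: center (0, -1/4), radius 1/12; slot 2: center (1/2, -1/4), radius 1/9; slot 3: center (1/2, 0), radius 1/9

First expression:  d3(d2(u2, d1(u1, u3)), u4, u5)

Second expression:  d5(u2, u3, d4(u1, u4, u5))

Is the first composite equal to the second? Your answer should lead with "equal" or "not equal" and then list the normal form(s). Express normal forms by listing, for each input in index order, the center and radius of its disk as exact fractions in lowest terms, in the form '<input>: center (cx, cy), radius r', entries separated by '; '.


not equal; the first gives u1: center (-25/42, 43/84), radius 1/210; u2: center (-1/2, 1/2), radius 1/42; u3: center (-4/7, 43/84), radius 1/210; u4: center (1/2, -1/2), radius 1/8; u5: center (0, -1/2), radius 1/6 and the second u1: center (5/9, -1/18), radius 1/63; u2: center (0, -1/4), radius 1/12; u3: center (1/2, -1/4), radius 1/9; u4: center (1/2, 1/18), radius 1/54; u5: center (4/9, 0), radius 1/45

In normal form, the first expression is u1: center (-25/42, 43/84), radius 1/210; u2: center (-1/2, 1/2), radius 1/42; u3: center (-4/7, 43/84), radius 1/210; u4: center (1/2, -1/2), radius 1/8; u5: center (0, -1/2), radius 1/6
In normal form, the second expression is u1: center (5/9, -1/18), radius 1/63; u2: center (0, -1/4), radius 1/12; u3: center (1/2, -1/4), radius 1/9; u4: center (1/2, 1/18), radius 1/54; u5: center (4/9, 0), radius 1/45
No match — not equal.


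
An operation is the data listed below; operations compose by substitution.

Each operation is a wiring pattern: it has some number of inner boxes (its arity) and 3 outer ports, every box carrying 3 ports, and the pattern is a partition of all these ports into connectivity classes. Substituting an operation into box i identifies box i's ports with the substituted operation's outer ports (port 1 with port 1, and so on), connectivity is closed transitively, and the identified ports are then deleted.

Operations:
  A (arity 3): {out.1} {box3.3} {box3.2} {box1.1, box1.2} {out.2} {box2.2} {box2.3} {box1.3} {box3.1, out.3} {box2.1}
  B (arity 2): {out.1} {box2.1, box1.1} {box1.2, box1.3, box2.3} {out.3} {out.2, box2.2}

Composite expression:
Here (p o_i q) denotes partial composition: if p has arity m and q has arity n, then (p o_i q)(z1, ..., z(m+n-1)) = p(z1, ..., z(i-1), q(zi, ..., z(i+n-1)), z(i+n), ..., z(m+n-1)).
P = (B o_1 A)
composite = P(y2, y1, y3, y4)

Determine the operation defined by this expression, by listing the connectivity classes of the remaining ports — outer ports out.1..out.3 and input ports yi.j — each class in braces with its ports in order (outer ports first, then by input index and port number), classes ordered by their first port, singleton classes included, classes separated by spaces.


Connectivity passes through glued B-boundaries; trace each wire chain.
A over (y2, y1, y3) gives {out.1} {out.2} {out.3, y3.1} {y1.1} {y1.2} {y1.3} {y2.1, y2.2} {y2.3} {y3.2} {y3.3}, out.j being that stage's outer ports
B over (y2, y1, y3, y4) gives {out.1} {out.2, y4.2} {out.3} {y1.1} {y1.2} {y1.3} {y2.1, y2.2} {y2.3} {y3.1, y4.3} {y3.2} {y3.3} {y4.1}, out.j being that stage's outer ports

{out.1} {out.2, y4.2} {out.3} {y1.1} {y1.2} {y1.3} {y2.1, y2.2} {y2.3} {y3.1, y4.3} {y3.2} {y3.3} {y4.1}


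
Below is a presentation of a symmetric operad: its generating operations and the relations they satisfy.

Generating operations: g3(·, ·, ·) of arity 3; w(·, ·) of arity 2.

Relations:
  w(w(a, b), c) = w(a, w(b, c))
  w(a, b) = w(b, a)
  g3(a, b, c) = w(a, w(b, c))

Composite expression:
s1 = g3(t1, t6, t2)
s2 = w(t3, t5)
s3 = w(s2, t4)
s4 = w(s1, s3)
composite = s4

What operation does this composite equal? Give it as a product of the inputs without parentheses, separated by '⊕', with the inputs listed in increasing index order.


t1 ⊕ t2 ⊕ t3 ⊕ t4 ⊕ t5 ⊕ t6

Reordering under w is free, so list the t-inputs canonically.
g3(t1, t6, t2) collapses to t1 ⊕ t6 ⊕ t2
w(t3, t5) collapses to t3 ⊕ t5
w(w(t3, t5), t4) collapses to t3 ⊕ t5 ⊕ t4
w(g3(t1, t6, t2), w(w(t3, t5), t4)) collapses to t1 ⊕ t6 ⊕ t2 ⊕ t3 ⊕ t5 ⊕ t4
commutativity sorts the factors: t1 ⊕ t2 ⊕ t3 ⊕ t4 ⊕ t5 ⊕ t6


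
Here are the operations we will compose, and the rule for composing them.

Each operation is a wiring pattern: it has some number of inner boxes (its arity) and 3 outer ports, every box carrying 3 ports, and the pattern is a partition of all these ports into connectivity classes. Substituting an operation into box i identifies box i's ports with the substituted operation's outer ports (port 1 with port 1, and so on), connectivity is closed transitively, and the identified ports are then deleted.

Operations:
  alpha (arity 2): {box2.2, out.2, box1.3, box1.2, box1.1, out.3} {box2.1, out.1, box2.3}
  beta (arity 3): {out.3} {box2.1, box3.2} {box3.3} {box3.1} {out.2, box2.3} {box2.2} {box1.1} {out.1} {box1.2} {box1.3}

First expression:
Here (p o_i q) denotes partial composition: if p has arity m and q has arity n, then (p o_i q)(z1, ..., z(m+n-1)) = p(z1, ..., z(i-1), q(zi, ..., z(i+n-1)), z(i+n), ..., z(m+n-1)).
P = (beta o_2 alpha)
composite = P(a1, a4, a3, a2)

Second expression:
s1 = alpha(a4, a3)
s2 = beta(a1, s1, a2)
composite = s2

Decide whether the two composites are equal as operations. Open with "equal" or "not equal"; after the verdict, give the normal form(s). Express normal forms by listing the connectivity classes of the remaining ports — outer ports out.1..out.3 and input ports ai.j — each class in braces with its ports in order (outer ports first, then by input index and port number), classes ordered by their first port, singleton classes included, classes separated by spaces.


equal: each reduces to {out.1} {out.2, a3.2, a4.1, a4.2, a4.3} {out.3} {a1.1} {a1.2} {a1.3} {a2.1} {a2.2, a3.1, a3.3} {a2.3}

Reducing the first expression gives {out.1} {out.2, a3.2, a4.1, a4.2, a4.3} {out.3} {a1.1} {a1.2} {a1.3} {a2.1} {a2.2, a3.1, a3.3} {a2.3}
Reducing the second expression gives {out.1} {out.2, a3.2, a4.1, a4.2, a4.3} {out.3} {a1.1} {a1.2} {a1.3} {a2.1} {a2.2, a3.1, a3.3} {a2.3}
Identical normal forms: equal.


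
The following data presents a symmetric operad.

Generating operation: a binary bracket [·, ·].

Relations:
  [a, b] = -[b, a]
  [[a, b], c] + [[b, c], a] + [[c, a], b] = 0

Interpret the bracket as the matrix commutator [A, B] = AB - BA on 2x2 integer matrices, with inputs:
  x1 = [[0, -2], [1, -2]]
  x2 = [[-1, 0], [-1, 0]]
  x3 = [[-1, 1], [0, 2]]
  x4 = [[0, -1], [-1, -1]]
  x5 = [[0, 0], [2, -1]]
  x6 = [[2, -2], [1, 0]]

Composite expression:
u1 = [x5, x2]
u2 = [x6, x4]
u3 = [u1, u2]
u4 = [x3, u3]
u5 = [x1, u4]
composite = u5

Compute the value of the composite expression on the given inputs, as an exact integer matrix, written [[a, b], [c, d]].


[[36, -24], [24, -36]]

[x5, x2] = [[0, 0], [-1, 0]]
[x6, x4] = [[3, 0], [3, -3]]
[[x5, x2], [x6, x4]] = [[0, 0], [-6, 0]]
[x3, [[x5, x2], [x6, x4]]] = [[-6, 0], [-18, 6]]
[x1, [x3, [[x5, x2], [x6, x4]]]] = [[36, -24], [24, -36]]


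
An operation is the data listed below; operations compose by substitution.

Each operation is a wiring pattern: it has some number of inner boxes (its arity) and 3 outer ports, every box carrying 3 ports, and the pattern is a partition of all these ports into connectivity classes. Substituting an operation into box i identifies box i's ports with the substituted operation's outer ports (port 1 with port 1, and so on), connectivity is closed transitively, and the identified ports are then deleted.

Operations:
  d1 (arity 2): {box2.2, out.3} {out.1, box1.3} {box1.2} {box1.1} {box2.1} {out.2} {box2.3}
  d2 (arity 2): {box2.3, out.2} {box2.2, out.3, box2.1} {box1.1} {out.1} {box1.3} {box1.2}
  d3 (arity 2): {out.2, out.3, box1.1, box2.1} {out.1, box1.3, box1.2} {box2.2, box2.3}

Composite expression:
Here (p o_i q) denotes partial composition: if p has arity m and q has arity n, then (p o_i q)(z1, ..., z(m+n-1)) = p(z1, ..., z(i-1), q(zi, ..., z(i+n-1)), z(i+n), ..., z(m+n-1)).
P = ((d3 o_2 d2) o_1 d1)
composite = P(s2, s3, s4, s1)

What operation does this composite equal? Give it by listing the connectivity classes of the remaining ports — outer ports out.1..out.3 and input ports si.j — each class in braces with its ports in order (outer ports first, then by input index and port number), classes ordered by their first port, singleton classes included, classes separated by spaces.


{out.1, s3.2} {out.2, out.3, s2.3} {s1.1, s1.2, s1.3} {s2.1} {s2.2} {s3.1} {s3.3} {s4.1} {s4.2} {s4.3}

Connectivity passes through glued d3-boundaries; trace each wire chain.
d1 over (s2, s3) gives {out.1, s2.3} {out.2} {out.3, s3.2} {s2.1} {s2.2} {s3.1} {s3.3}, out.j being that stage's outer ports
d2 over (s4, s1) gives {out.1} {out.2, s1.3} {out.3, s1.1, s1.2} {s4.1} {s4.2} {s4.3}, out.j being that stage's outer ports
d3 over (s2, s3, s4, s1) gives {out.1, s3.2} {out.2, out.3, s2.3} {s1.1, s1.2, s1.3} {s2.1} {s2.2} {s3.1} {s3.3} {s4.1} {s4.2} {s4.3}, out.j being that stage's outer ports


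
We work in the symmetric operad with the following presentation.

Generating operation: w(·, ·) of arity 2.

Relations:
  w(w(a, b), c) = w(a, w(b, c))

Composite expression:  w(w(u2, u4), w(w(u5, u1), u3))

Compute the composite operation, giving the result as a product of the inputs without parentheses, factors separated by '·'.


The w-tree's shape is irrelevant; the u-reading-order decides.
w(u2, u4) collapses to u2 · u4
w(u5, u1) collapses to u5 · u1
w(w(u5, u1), u3) collapses to u5 · u1 · u3
w(w(u2, u4), w(w(u5, u1), u3)) collapses to u2 · u4 · u5 · u1 · u3

u2 · u4 · u5 · u1 · u3


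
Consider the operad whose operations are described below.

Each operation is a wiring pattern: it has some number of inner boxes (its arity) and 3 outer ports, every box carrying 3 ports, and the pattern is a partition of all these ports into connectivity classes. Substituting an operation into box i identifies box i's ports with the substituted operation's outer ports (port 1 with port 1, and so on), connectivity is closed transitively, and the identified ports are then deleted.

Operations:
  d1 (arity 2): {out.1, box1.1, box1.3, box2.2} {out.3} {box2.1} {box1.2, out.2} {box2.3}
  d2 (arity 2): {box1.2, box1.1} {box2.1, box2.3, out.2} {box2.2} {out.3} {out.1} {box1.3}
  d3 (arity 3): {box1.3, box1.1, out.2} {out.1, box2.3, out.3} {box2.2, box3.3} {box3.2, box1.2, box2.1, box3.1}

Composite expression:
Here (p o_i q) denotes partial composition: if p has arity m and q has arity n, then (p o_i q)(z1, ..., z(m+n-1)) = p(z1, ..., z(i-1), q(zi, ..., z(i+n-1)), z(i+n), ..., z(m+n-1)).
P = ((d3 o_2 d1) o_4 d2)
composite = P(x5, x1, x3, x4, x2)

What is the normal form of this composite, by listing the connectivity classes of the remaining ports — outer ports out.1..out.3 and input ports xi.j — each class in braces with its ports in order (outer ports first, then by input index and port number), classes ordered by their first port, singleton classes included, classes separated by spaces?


{out.1, out.3} {out.2, x5.1, x5.3} {x1.1, x1.3, x2.1, x2.3, x3.2, x5.2} {x1.2} {x2.2} {x3.1} {x3.3} {x4.1, x4.2} {x4.3}

Substituting into d3 glues patterns; closure does the rest.
the subtree at d1 composes to {out.1, x1.1, x1.3, x3.2} {out.2, x1.2} {out.3} {x3.1} {x3.3} on (x1, x3); out.j = own outer ports
the subtree at d2 composes to {out.1} {out.2, x2.1, x2.3} {out.3} {x2.2} {x4.1, x4.2} {x4.3} on (x4, x2); out.j = own outer ports
the subtree at d3 composes to {out.1, out.3} {out.2, x5.1, x5.3} {x1.1, x1.3, x2.1, x2.3, x3.2, x5.2} {x1.2} {x2.2} {x3.1} {x3.3} {x4.1, x4.2} {x4.3} on (x5, x1, x3, x4, x2); out.j = own outer ports


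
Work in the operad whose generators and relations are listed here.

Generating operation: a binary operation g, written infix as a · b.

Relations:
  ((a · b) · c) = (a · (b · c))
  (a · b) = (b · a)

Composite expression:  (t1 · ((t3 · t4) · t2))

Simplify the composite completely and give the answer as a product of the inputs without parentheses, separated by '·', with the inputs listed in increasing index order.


t1 · t2 · t3 · t4

With g associative and commutative, the t-input set is all that matters.
(t3 · t4) spells out as t3 · t4
((t3 · t4) · t2) spells out as t3 · t4 · t2
(t1 · ((t3 · t4) · t2)) spells out as t1 · t3 · t4 · t2
sorting the factors by input index: t1 · t2 · t3 · t4


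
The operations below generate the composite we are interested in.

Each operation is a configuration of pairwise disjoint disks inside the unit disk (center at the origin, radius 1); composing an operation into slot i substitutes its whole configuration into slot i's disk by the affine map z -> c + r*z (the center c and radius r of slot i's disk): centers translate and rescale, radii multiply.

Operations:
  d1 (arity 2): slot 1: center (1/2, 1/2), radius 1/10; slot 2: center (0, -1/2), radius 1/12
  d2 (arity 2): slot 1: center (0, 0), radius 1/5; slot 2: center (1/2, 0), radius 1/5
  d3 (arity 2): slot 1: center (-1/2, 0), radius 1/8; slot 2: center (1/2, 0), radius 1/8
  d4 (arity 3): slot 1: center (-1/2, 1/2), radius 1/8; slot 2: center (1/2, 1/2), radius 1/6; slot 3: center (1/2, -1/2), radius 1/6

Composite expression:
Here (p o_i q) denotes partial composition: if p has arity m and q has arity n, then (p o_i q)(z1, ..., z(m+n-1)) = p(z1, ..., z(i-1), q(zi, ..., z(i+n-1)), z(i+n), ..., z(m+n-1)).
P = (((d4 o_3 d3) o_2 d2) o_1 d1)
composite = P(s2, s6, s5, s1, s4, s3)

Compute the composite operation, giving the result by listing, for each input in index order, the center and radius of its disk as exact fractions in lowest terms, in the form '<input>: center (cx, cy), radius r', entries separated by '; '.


s1: center (7/12, 1/2), radius 1/30; s2: center (-7/16, 9/16), radius 1/80; s3: center (7/12, -1/2), radius 1/48; s4: center (5/12, -1/2), radius 1/48; s5: center (1/2, 1/2), radius 1/30; s6: center (-1/2, 7/16), radius 1/96

Nesting under d4 composes maps z -> c + r*z down each s-path.
s2 passes through 2 substitutions, ending at center (-7/16, 9/16), radius 1/80
s6 passes through 2 substitutions, ending at center (-1/2, 7/16), radius 1/96
s5 passes through 2 substitutions, ending at center (1/2, 1/2), radius 1/30
s1 passes through 2 substitutions, ending at center (7/12, 1/2), radius 1/30
s4 passes through 2 substitutions, ending at center (5/12, -1/2), radius 1/48
s3 passes through 2 substitutions, ending at center (7/12, -1/2), radius 1/48


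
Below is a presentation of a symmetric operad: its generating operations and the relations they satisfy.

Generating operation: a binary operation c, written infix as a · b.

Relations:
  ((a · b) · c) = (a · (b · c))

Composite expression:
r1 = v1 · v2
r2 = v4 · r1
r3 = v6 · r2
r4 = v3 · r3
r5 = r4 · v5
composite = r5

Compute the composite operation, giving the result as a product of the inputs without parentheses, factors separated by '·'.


v3 · v6 · v4 · v1 · v2 · v5

Every regrouping of c is equal, so read the v-inputs in written order.
(v1 · v2) flattens to v1 · v2
(v4 · (v1 · v2)) flattens to v4 · v1 · v2
(v6 · (v4 · (v1 · v2))) flattens to v6 · v4 · v1 · v2
(v3 · (v6 · (v4 · (v1 · v2)))) flattens to v3 · v6 · v4 · v1 · v2
((v3 · (v6 · (v4 · (v1 · v2)))) · v5) flattens to v3 · v6 · v4 · v1 · v2 · v5


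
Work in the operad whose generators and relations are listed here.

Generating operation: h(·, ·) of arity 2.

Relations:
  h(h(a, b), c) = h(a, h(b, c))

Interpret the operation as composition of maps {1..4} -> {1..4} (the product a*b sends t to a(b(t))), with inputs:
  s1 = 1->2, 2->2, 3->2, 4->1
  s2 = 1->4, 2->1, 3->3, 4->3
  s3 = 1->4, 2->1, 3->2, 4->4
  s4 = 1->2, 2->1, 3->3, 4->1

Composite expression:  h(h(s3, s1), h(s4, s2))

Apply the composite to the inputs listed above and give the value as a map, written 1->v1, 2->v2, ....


h(s3, s1) = 1->1, 2->1, 3->1, 4->4
h(s4, s2) = 1->1, 2->2, 3->3, 4->3
h(h(s3, s1), h(s4, s2)) = 1->1, 2->1, 3->1, 4->1

1->1, 2->1, 3->1, 4->1


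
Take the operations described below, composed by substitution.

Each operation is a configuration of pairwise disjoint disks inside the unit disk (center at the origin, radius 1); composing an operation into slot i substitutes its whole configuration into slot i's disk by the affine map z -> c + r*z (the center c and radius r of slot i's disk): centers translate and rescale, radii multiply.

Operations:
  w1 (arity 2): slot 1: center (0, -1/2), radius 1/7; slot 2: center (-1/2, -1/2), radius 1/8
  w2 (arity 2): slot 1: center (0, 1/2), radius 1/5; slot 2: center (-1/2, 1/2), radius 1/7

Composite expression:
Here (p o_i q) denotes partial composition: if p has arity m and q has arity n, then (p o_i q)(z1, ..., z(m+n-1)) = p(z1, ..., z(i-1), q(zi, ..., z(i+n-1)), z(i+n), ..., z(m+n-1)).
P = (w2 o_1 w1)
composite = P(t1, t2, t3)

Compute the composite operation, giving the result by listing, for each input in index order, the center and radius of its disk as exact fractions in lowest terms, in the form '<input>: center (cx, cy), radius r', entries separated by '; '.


t1: center (0, 2/5), radius 1/35; t2: center (-1/10, 2/5), radius 1/40; t3: center (-1/2, 1/2), radius 1/7

Affine substitution under w2: radii multiply and t-centers shift.
input t1: applying the 2 nested substitutions gives center (0, 2/5), radius 1/35
input t2: applying the 2 nested substitutions gives center (-1/10, 2/5), radius 1/40
input t3: applying the 1 nested substitution gives center (-1/2, 1/2), radius 1/7


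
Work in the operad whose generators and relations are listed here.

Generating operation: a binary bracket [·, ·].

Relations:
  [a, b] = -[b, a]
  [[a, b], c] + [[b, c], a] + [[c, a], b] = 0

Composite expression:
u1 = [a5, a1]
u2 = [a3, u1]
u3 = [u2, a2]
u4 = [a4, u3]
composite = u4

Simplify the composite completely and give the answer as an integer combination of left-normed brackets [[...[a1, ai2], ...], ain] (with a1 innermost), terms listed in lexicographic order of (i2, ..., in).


Skip Jacobi rewriting: expand, keep a1-initial words, read off terms.
Composite bracket: [a4, [[a3, [a5, a1]], a2]]
The bracket unfolds into 16 signed words via [a, b] = ab - ba (2^4 = 16).
Keep just the words that open with a1:
  sign of a1a5a3a2a4 is -1, so it contributes -[[[[a1, a5], a3], a2], a4]

-[[[[a1, a5], a3], a2], a4]


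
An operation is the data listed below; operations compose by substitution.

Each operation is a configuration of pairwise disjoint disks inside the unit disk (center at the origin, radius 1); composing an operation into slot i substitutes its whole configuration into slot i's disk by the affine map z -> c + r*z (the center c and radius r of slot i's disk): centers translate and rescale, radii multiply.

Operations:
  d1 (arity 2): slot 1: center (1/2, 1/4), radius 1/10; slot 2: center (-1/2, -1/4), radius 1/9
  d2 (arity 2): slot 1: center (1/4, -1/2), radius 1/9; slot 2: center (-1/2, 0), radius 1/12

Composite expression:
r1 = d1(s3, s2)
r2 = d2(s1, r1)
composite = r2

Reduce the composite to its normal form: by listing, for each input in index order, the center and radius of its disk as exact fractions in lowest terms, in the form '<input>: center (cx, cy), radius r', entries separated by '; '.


s1: center (1/4, -1/2), radius 1/9; s2: center (-13/24, -1/48), radius 1/108; s3: center (-11/24, 1/48), radius 1/120

Affine substitution under d2: radii multiply and s-centers shift.
for s1, the 1-step affine chain lands on center (1/4, -1/2), radius 1/9
for s3, the 2-step affine chain lands on center (-11/24, 1/48), radius 1/120
for s2, the 2-step affine chain lands on center (-13/24, -1/48), radius 1/108


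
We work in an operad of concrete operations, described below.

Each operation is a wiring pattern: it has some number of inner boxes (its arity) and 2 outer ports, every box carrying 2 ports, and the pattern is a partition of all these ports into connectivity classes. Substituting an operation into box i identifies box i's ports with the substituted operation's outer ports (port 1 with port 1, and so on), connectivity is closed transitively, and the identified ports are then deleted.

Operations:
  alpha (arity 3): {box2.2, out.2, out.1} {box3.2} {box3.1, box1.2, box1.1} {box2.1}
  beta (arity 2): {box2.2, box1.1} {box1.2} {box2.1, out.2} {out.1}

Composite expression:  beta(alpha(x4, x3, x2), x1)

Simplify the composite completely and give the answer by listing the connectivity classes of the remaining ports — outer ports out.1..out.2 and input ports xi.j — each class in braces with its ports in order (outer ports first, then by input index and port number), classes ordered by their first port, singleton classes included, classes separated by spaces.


{out.1} {out.2, x1.1} {x1.2, x3.2} {x2.1, x4.1, x4.2} {x2.2} {x3.1}

Substituting into beta glues patterns; closure does the rest.
the subtree at alpha composes to {out.1, out.2, x3.2} {x2.1, x4.1, x4.2} {x2.2} {x3.1} on (x4, x3, x2); out.j = own outer ports
the subtree at beta composes to {out.1} {out.2, x1.1} {x1.2, x3.2} {x2.1, x4.1, x4.2} {x2.2} {x3.1} on (x4, x3, x2, x1); out.j = own outer ports


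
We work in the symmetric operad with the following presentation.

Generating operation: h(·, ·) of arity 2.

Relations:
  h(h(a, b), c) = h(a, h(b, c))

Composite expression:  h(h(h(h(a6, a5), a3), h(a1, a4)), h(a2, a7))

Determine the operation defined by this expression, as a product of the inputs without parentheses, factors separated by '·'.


a6 · a5 · a3 · a1 · a4 · a2 · a7

All parenthesizations of h agree; list the a-inputs left to right.
h(a6, a5) linearizes to a6 · a5
h(h(a6, a5), a3) linearizes to a6 · a5 · a3
h(a1, a4) linearizes to a1 · a4
h(h(h(a6, a5), a3), h(a1, a4)) linearizes to a6 · a5 · a3 · a1 · a4
h(a2, a7) linearizes to a2 · a7
h(h(h(h(a6, a5), a3), h(a1, a4)), h(a2, a7)) linearizes to a6 · a5 · a3 · a1 · a4 · a2 · a7


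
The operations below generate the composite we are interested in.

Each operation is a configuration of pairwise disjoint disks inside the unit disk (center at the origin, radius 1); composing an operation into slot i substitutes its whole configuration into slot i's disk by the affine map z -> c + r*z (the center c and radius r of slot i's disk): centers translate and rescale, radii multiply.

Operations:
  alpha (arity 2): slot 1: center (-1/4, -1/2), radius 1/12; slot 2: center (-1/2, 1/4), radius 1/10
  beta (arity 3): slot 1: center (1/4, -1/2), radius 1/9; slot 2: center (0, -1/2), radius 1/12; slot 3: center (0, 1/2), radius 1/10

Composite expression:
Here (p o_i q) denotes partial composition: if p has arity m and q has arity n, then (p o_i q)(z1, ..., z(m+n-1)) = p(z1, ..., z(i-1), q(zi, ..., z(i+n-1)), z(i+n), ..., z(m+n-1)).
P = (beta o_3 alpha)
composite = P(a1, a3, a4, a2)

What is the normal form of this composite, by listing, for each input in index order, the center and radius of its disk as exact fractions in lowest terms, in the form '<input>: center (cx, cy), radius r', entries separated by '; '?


a1: center (1/4, -1/2), radius 1/9; a2: center (-1/20, 21/40), radius 1/100; a3: center (0, -1/2), radius 1/12; a4: center (-1/40, 9/20), radius 1/120

Follow each a-input down from beta: c' goes to c + r*c', radius to r*r'.
a1: after 1 affine step, its disk has center (1/4, -1/2), radius 1/9
a3: after 1 affine step, its disk has center (0, -1/2), radius 1/12
a4: after 2 affine steps, its disk has center (-1/40, 9/20), radius 1/120
a2: after 2 affine steps, its disk has center (-1/20, 21/40), radius 1/100


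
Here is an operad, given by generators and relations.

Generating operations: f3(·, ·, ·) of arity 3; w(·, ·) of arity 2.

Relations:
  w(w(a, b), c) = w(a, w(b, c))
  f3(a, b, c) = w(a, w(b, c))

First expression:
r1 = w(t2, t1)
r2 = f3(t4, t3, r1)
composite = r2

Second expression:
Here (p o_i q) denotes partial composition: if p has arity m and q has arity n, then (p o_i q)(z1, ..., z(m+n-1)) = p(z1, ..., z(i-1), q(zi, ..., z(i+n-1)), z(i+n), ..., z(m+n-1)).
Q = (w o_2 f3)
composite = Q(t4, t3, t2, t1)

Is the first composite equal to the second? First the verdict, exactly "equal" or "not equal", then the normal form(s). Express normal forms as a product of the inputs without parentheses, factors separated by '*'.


The first expression, normalized: t4 * t3 * t2 * t1
The second expression, normalized: t4 * t3 * t2 * t1
Same normal form: equal.

equal; both compose to t4 * t3 * t2 * t1


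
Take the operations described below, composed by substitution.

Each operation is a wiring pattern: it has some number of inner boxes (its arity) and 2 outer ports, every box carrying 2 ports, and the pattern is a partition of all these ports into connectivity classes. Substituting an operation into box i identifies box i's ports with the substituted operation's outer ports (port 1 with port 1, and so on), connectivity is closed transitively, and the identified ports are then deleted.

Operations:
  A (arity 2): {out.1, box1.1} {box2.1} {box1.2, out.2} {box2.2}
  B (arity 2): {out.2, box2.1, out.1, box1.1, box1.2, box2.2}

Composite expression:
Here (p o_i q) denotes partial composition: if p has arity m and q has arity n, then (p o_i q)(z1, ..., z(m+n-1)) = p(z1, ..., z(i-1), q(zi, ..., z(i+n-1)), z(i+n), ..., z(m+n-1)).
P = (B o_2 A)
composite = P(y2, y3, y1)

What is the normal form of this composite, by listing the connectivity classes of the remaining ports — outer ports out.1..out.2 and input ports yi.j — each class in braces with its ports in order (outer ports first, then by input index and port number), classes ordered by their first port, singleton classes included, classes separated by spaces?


{out.1, out.2, y2.1, y2.2, y3.1, y3.2} {y1.1} {y1.2}

Treat the ports identified at B as solder joints: merge, then drop.
stage A: inputs (y3, y1), connectivity {out.1, y3.1} {out.2, y3.2} {y1.1} {y1.2}, out.j its boundary
stage B: inputs (y2, y3, y1), connectivity {out.1, out.2, y2.1, y2.2, y3.1, y3.2} {y1.1} {y1.2}, out.j its boundary


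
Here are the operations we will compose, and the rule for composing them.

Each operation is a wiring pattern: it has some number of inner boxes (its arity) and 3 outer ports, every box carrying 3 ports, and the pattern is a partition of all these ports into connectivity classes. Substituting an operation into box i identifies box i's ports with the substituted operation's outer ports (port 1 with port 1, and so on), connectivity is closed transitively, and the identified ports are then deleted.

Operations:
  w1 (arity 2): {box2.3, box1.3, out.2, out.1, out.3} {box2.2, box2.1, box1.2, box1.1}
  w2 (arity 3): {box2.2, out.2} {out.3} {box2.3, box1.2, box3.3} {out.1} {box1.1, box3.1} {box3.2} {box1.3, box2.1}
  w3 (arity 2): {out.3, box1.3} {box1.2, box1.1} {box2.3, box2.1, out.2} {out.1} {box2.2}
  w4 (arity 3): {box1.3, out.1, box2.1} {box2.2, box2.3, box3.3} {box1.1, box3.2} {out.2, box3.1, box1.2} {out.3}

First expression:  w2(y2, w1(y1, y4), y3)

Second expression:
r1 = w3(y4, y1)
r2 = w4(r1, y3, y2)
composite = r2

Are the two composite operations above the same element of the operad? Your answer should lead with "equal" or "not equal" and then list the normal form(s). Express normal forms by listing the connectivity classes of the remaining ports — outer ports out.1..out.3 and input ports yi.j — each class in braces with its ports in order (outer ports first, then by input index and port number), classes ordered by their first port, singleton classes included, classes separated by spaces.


not equal: they reduce to {out.1} {out.2, y1.3, y2.2, y2.3, y3.3, y4.3} {out.3} {y1.1, y1.2, y4.1, y4.2} {y2.1, y3.1} {y3.2} and {out.1, y3.1, y4.3} {out.2, y1.1, y1.3, y2.1} {out.3} {y1.2} {y2.2} {y2.3, y3.2, y3.3} {y4.1, y4.2}


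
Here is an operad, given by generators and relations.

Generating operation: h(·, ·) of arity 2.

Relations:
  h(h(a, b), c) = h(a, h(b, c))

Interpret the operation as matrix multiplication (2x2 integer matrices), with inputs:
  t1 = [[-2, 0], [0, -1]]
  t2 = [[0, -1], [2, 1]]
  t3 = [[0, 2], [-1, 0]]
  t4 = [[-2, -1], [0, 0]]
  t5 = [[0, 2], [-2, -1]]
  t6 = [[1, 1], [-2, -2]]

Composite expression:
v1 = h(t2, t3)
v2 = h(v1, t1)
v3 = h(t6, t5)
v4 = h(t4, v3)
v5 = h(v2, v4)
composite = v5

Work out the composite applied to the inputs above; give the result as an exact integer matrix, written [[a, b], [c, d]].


[[0, 0], [0, 0]]

h(t2, t3) = [[1, 0], [-1, 4]]
h(h(t2, t3), t1) = [[-2, 0], [2, -4]]
h(t6, t5) = [[-2, 1], [4, -2]]
h(t4, h(t6, t5)) = [[0, 0], [0, 0]]
h(h(h(t2, t3), t1), h(t4, h(t6, t5))) = [[0, 0], [0, 0]]


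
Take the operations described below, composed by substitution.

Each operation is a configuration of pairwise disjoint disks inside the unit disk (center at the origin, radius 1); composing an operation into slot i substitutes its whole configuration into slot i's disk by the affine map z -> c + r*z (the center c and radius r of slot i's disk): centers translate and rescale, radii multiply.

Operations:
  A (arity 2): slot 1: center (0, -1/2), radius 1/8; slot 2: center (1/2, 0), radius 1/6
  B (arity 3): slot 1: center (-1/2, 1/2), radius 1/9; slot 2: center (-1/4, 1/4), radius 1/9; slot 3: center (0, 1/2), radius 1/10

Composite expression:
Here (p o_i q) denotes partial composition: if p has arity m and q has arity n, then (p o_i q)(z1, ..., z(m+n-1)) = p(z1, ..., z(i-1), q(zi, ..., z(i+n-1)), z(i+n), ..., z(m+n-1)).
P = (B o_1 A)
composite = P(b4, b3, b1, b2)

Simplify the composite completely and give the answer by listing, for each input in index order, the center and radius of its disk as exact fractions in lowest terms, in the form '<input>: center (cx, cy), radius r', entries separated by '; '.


b1: center (-1/4, 1/4), radius 1/9; b2: center (0, 1/2), radius 1/10; b3: center (-4/9, 1/2), radius 1/54; b4: center (-1/2, 4/9), radius 1/72

Each b-disk chains the slot maps above it in B; radii multiply.
input b4: applying the 2 nested substitutions gives center (-1/2, 4/9), radius 1/72
input b3: applying the 2 nested substitutions gives center (-4/9, 1/2), radius 1/54
input b1: applying the 1 nested substitution gives center (-1/4, 1/4), radius 1/9
input b2: applying the 1 nested substitution gives center (0, 1/2), radius 1/10


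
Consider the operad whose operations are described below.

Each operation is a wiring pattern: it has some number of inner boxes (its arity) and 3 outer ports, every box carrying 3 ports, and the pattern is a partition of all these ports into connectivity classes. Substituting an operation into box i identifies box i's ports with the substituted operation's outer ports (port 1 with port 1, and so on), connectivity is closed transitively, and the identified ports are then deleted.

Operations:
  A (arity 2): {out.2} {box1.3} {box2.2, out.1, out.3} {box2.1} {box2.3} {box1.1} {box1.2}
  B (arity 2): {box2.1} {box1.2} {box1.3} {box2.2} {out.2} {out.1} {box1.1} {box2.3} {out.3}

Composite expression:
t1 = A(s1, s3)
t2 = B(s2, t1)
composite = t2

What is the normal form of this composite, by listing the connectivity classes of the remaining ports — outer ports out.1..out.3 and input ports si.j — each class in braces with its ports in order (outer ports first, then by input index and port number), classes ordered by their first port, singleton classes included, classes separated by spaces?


Connectivity passes through glued B-boundaries; trace each wire chain.
stage A: inputs (s1, s3), connectivity {out.1, out.3, s3.2} {out.2} {s1.1} {s1.2} {s1.3} {s3.1} {s3.3}, out.j its boundary
stage B: inputs (s2, s1, s3), connectivity {out.1} {out.2} {out.3} {s1.1} {s1.2} {s1.3} {s2.1} {s2.2} {s2.3} {s3.1} {s3.2} {s3.3}, out.j its boundary

{out.1} {out.2} {out.3} {s1.1} {s1.2} {s1.3} {s2.1} {s2.2} {s2.3} {s3.1} {s3.2} {s3.3}


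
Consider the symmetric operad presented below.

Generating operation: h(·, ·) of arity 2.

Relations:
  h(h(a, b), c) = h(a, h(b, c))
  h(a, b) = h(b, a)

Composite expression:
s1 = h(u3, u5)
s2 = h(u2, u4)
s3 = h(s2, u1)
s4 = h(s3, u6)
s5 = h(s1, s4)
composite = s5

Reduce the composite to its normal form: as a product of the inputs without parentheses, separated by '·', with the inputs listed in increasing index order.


u1 · u2 · u3 · u4 · u5 · u6

Shape and order are irrelevant to h; the u-input set decides.
h(u3, u5) unparenthesizes to u3 · u5
h(u2, u4) unparenthesizes to u2 · u4
h(h(u2, u4), u1) unparenthesizes to u2 · u4 · u1
h(h(h(u2, u4), u1), u6) unparenthesizes to u2 · u4 · u1 · u6
h(h(u3, u5), h(h(h(u2, u4), u1), u6)) unparenthesizes to u3 · u5 · u2 · u4 · u1 · u6
putting the inputs in ascending order: u1 · u2 · u3 · u4 · u5 · u6


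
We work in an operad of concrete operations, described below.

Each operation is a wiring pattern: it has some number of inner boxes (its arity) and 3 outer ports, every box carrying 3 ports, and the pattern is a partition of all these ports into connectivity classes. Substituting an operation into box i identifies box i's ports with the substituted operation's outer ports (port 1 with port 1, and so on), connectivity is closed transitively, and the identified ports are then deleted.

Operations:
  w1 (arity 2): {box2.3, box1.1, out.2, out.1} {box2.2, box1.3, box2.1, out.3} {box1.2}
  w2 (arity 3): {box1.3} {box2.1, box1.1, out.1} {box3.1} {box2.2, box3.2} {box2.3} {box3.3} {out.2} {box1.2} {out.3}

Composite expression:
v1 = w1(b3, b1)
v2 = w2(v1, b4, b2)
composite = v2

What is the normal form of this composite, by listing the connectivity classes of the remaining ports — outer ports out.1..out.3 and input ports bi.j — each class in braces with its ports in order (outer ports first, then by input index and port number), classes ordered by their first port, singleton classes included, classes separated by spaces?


{out.1, b1.3, b3.1, b4.1} {out.2} {out.3} {b1.1, b1.2, b3.3} {b2.1} {b2.2, b4.2} {b2.3} {b3.2} {b4.3}


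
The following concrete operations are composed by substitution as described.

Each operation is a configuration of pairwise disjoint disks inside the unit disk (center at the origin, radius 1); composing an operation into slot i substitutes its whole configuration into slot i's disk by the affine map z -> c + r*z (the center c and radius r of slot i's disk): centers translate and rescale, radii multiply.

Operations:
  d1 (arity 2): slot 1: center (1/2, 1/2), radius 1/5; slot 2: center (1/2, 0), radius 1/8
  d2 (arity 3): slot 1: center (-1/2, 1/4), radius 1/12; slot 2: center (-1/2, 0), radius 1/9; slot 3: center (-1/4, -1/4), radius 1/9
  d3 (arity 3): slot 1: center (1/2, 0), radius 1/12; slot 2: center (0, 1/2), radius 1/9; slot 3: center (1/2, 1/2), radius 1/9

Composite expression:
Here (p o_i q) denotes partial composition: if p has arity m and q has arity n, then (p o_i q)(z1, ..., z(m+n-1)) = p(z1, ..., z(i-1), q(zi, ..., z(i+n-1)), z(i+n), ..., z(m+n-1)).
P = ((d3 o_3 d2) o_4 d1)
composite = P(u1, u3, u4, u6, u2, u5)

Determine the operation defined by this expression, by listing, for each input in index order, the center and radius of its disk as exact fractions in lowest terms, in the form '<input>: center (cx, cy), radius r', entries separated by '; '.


u1: center (1/2, 0), radius 1/12; u2: center (73/162, 1/2), radius 1/648; u3: center (0, 1/2), radius 1/9; u4: center (4/9, 19/36), radius 1/108; u5: center (17/36, 17/36), radius 1/81; u6: center (73/162, 41/81), radius 1/405

Affine substitution under d3: radii multiply and u-centers shift.
tracing u1 down its 1-map path: center (1/2, 0), radius 1/12
tracing u3 down its 1-map path: center (0, 1/2), radius 1/9
tracing u4 down its 2-map path: center (4/9, 19/36), radius 1/108
tracing u6 down its 3-map path: center (73/162, 41/81), radius 1/405
tracing u2 down its 3-map path: center (73/162, 1/2), radius 1/648
tracing u5 down its 2-map path: center (17/36, 17/36), radius 1/81


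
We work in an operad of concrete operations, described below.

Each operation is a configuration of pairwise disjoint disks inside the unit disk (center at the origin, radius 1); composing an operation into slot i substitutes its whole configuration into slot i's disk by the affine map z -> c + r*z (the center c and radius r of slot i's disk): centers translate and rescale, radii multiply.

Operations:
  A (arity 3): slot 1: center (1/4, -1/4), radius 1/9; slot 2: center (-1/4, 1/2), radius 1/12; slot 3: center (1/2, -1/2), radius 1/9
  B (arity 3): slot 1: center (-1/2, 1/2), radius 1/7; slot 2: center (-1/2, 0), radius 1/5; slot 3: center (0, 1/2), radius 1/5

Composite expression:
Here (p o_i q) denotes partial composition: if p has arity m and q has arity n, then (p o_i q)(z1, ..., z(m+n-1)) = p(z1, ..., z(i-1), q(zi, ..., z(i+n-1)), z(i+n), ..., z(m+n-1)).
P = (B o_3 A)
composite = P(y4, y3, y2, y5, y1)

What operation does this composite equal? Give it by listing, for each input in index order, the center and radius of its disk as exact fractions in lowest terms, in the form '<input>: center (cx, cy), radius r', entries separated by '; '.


y1: center (1/10, 2/5), radius 1/45; y2: center (1/20, 9/20), radius 1/45; y3: center (-1/2, 0), radius 1/5; y4: center (-1/2, 1/2), radius 1/7; y5: center (-1/20, 3/5), radius 1/60

Nesting under B composes maps z -> c + r*z down each y-path.
y4 passes through 1 substitution, ending at center (-1/2, 1/2), radius 1/7
y3 passes through 1 substitution, ending at center (-1/2, 0), radius 1/5
y2 passes through 2 substitutions, ending at center (1/20, 9/20), radius 1/45
y5 passes through 2 substitutions, ending at center (-1/20, 3/5), radius 1/60
y1 passes through 2 substitutions, ending at center (1/10, 2/5), radius 1/45


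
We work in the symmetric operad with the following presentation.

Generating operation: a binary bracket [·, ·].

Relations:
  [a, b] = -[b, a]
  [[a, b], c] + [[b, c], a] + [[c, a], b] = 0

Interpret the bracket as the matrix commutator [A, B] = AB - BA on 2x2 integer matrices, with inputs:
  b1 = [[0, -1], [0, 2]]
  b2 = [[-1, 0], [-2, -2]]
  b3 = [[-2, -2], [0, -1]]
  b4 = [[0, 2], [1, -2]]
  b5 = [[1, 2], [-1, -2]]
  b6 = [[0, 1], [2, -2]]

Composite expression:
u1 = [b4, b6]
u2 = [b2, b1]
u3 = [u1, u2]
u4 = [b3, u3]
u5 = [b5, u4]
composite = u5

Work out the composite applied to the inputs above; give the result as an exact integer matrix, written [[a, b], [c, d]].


[[-58, -206], [-16, 58]]

[b4, b6] = [[3, -2], [-2, -3]]
[b2, b1] = [[-2, -1], [4, 2]]
[[b4, b6], [b2, b1]] = [[-10, -14], [-16, 10]]
[b3, [[b4, b6], [b2, b1]]] = [[32, -26], [-16, -32]]
[b5, [b3, [[b4, b6], [b2, b1]]]] = [[-58, -206], [-16, 58]]


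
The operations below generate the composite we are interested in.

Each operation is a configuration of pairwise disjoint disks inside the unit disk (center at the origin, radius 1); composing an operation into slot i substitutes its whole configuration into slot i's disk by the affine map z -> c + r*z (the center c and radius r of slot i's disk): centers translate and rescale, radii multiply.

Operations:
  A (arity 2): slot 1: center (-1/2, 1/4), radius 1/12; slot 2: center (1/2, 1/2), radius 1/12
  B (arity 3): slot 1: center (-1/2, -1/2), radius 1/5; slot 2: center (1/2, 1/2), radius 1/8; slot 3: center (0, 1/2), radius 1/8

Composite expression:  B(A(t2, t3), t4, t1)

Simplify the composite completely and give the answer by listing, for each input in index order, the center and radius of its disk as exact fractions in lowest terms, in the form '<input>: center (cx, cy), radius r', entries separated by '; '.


t1: center (0, 1/2), radius 1/8; t2: center (-3/5, -9/20), radius 1/60; t3: center (-2/5, -2/5), radius 1/60; t4: center (1/2, 1/2), radius 1/8
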